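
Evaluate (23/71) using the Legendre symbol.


p = 71 is prime, so compute (23/71) with the reciprocity algorithm (Jacobi-symbol steps: pull out 2s via (2/n), flip via reciprocity, reduce):
  reciprocity: (23/71) -> -(71/23)
  reduce: (2/23)
  pull out 2: (2/23) = +1  (since 23 mod 8 = 7)
  (1/23) = 1
Product of signs = -1
(23/71) = -1

-1


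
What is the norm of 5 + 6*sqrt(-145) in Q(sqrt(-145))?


N(a + b*sqrt(d)) = a^2 - d*b^2
= (5)^2 - (-145)*(6)^2
= 25 + 5220
= 5245

5245


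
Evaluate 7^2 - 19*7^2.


x^2 - d*y^2
= 7^2 - 19*7^2
= 49 - 931
= -882

-882


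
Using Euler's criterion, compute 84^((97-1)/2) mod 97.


p = 97 is prime and the exponent is (p-1)/2 = 48, so by Euler's criterion 84^48 = (84/97) = +1 or -1 mod 97.
Compute by square-and-multiply:
  48 = 32 + 16 (binary 110000)
  Repeated squaring mod 97: 84^1 = 84, 84^2 = 72, 84^4 = 43, 84^8 = 6, 84^16 = 36, 84^32 = 35
  84^48 = 84^32 * 84^16 = 35 * 36 mod 97
    35 * 36 = 1260 = 96 mod 97
  84^48 = 96 mod 97
Result 96 = p - 1 = -1 mod 97: 84 is a quadratic non-residue mod 97. As a residue in [0, p-1] the value is 96.
84^48 mod 97 = 96

96


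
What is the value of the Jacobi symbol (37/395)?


Compute (37/395) via quadratic reciprocity:
  reciprocity: (37/395) -> +(395/37)
  reduce: (25/37)
  reciprocity: (25/37) -> +(37/25)
  reduce: (12/25)
  pull out 2: (2/25) = +1  (since 25 mod 8 = 1)
  pull out 2: (2/25) = +1  (since 25 mod 8 = 1)
  reciprocity: (3/25) -> +(25/3)
  reduce: (1/3)
  (1/3) = 1
Product of signs = 1

1


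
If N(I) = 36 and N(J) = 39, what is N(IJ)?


N(IJ) = N(I) * N(J)
= 36 * 39
= 1404

1404


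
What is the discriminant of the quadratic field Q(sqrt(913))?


For K = Q(sqrt(d)) with d squarefree: disc(K) = d if d = 1 mod 4, and disc(K) = 4d if d = 2 or 3 mod 4.
Here d = 913, and d mod 4 = 1.
d = 1 mod 4 (O_K = Z[(1+sqrt(d))/2]), so disc(K) = d = 913

913


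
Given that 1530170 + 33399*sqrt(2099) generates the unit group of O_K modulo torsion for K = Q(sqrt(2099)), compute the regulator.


epsilon = 1530170 + 33399*sqrt(2099)
= 3.0603e+06
R = ln(3.0603e+06)
= 14.9340

14.9340


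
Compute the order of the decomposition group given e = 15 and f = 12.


|D_P| = e * f
= 15 * 12
= 180

180


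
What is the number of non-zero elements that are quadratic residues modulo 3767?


For prime p, the number of non-zero quadratic residues is (p-1)/2.
= (3767-1)/2
= 1883

1883


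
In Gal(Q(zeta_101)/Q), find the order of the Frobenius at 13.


The Frobenius at p in Gal(Q(zeta_n)/Q) = (Z/nZ)* is the class of p, so its order is ord_101(13), the smallest k >= 1 with 13^k = 1 mod 101.
n = 101 = 101, phi(101) = 100; the order divides phi(n).
Divisors of 100: 1, 2, 4, 5, 10, 20, 25, 50, 100
Repeated squaring mod 101: 13^1 = 13, 13^2 = 68, 13^4 = 79, 13^8 = 80, 13^16 = 37, 13^32 = 56, 13^64 = 5
Test divisors in increasing order:
  k=1: 13^1 = 13 mod 101
  k=2: 13^2 = 68 mod 101
  k=4: 13^4 = 79 mod 101
  k=5: 13^5 = 79 * 13 = 17 mod 101
  k=10: 13^10 = 80 * 68 = 87 mod 101
  k=20: 13^20 = 37 * 79 = 95 mod 101
  k=25: 13^25 = 37 * 80 * 13 = 100 mod 101
  k=50: 13^50 = 56 * 37 * 68 = 1 mod 101  <- first divisor giving 1
Order = 50

50


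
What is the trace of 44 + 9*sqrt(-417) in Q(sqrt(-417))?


Tr(a + b*sqrt(d)) = (a + b*sqrt(d)) + (a - b*sqrt(d)) = 2a
= 2 * (44)
= 88

88


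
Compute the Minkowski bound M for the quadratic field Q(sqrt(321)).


d = 321, d mod 4 = 1, so disc(K) = d = 321; |disc(K)| = 321
Real quadratic field, so n = 2, s = r2 = 0, r1 = 2
M = (n!/n^n) * (4/pi)^s * sqrt(|disc(K)|) = (2!/2^2) * (4/pi)^0 * sqrt(321)
= 0.5 * 1.000000 * 17.916473
= 8.9582

8.9582


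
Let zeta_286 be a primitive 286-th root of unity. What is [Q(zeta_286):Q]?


The degree equals Euler's totient phi(286).
286 = 2 * 11 * 13
phi(286) = 120

120


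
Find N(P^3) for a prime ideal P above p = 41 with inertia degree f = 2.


N(P^a) = p^(a*f)
= 41^(3*2)
= 41^6
= 4750104241

4750104241


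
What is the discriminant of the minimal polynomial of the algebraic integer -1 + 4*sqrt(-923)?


The element -1 + 4*sqrt(-923) has minimal polynomial:
x^2 + 2*x + 14769
Discriminant = (2)^2 - 4*(14769)
= 4 - 59076
= -59072

-59072


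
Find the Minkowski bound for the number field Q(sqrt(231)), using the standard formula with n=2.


d = 231, d mod 4 = 3, so disc(K) = 4d = 924; |disc(K)| = 924
Real quadratic field, so n = 2, s = r2 = 0, r1 = 2
M = (n!/n^n) * (4/pi)^s * sqrt(|disc(K)|) = (2!/2^2) * (4/pi)^0 * sqrt(924)
= 0.5 * 1.000000 * 30.397368
= 15.1987

15.1987


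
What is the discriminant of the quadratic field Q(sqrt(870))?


For K = Q(sqrt(d)) with d squarefree: disc(K) = d if d = 1 mod 4, and disc(K) = 4d if d = 2 or 3 mod 4.
Here d = 870, and d mod 4 = 2.
d = 2 mod 4, not 1 (O_K = Z[sqrt(d)]), so disc(K) = 4d = 4 * (870) = 3480

3480


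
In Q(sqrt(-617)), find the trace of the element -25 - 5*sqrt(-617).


Tr(a + b*sqrt(d)) = (a + b*sqrt(d)) + (a - b*sqrt(d)) = 2a
= 2 * (-25)
= -50

-50


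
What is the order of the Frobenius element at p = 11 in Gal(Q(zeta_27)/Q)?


The Frobenius at p in Gal(Q(zeta_n)/Q) = (Z/nZ)* is the class of p, so its order is ord_27(11), the smallest k >= 1 with 11^k = 1 mod 27.
n = 27 = 3^3, phi(27) = 18; the order divides phi(n).
Divisors of 18: 1, 2, 3, 6, 9, 18
Repeated squaring mod 27: 11^1 = 11, 11^2 = 13, 11^4 = 7, 11^8 = 22, 11^16 = 25
Test divisors in increasing order:
  k=1: 11^1 = 11 mod 27
  k=2: 11^2 = 13 mod 27
  k=3: 11^3 = 13 * 11 = 8 mod 27
  k=6: 11^6 = 7 * 13 = 10 mod 27
  k=9: 11^9 = 22 * 11 = 26 mod 27
  k=18: 11^18 = 25 * 13 = 1 mod 27  <- first divisor giving 1
Order = 18

18


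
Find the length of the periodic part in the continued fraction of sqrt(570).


Run the CF algorithm for sqrt(570).
a_0 = floor(sqrt(570)) = 23; set m_0=0, q_0=1.
Recurrence: m' = q*a - m,  q' = (d - m'^2)/q,  a' = floor((a_0 + m')/q').
  step 1: m=23, q=41, a=1
  step 2: m=18, q=6, a=6
  step 3: m=18, q=41, a=1
  step 4: m=23, q=1, a=46
a_4 = 2*a_0 = 46, so the period closes here.
sqrt(570) = [23; 1, 6, 1, 46]
Period length = 4

4


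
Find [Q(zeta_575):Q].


The degree equals Euler's totient phi(575).
575 = 5^2 * 23
phi(575) = 440

440


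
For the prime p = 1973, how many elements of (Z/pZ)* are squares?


For prime p, the number of non-zero quadratic residues is (p-1)/2.
= (1973-1)/2
= 986

986


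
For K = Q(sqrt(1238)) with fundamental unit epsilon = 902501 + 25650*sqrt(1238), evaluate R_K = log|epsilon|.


epsilon = 902501 + 25650*sqrt(1238)
= 1.8050e+06
R = ln(1.8050e+06)
= 14.4061

14.4061


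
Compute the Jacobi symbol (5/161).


Compute (5/161) via quadratic reciprocity:
  reciprocity: (5/161) -> +(161/5)
  reduce: (1/5)
  (1/5) = 1
Product of signs = 1

1


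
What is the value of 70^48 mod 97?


p = 97 is prime and the exponent is (p-1)/2 = 48, so by Euler's criterion 70^48 = (70/97) = +1 or -1 mod 97.
Compute by square-and-multiply:
  48 = 32 + 16 (binary 110000)
  Repeated squaring mod 97: 70^1 = 70, 70^2 = 50, 70^4 = 75, 70^8 = 96, 70^16 = 1, 70^32 = 1
  70^48 = 70^32 * 70^16 = 1 * 1 mod 97
    1 * 1 = 1 = 1 mod 97
  70^48 = 1 mod 97
Result 1: 70 is a quadratic residue mod 97.
70^48 mod 97 = 1

1


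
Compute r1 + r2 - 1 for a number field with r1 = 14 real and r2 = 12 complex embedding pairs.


By Dirichlet's unit theorem:
rank = r1 + r2 - 1
= 14 + 12 - 1
= 25

25


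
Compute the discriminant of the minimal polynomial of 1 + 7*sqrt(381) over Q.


The element 1 + 7*sqrt(381) has minimal polynomial:
x^2 - 2*x - 18668
Discriminant = (-2)^2 - 4*(-18668)
= 4 + 74672
= 74676

74676


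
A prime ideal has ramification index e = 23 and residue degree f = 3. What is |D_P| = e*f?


|D_P| = e * f
= 23 * 3
= 69

69


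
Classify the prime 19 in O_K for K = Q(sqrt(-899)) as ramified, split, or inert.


K = Q(sqrt(-899)). Since d mod 4 = 1, disc(K) = -899.
Check p | disc: -899 mod 19 = 13.
p does not divide disc. Compute Legendre symbol (d/p):
13^((19-1)/2) mod 19 = -1
(d/p) = -1, so p is inert: (p) stays prime with e=1, f=2, g=1.
Therefore p is inert.

inert


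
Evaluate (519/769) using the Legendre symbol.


p = 769 is prime, so compute (519/769) with the reciprocity algorithm (Jacobi-symbol steps: pull out 2s via (2/n), flip via reciprocity, reduce):
  reciprocity: (519/769) -> +(769/519)
  reduce: (250/519)
  pull out 2: (2/519) = +1  (since 519 mod 8 = 7)
  reciprocity: (125/519) -> +(519/125)
  reduce: (19/125)
  reciprocity: (19/125) -> +(125/19)
  reduce: (11/19)
  reciprocity: (11/19) -> -(19/11)
  reduce: (8/11)
  pull out 2: (2/11) = -1  (since 11 mod 8 = 3)
  pull out 2: (2/11) = -1  (since 11 mod 8 = 3)
  pull out 2: (2/11) = -1  (since 11 mod 8 = 3)
  (1/11) = 1
Product of signs = 1
(519/769) = 1

1


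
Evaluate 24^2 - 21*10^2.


x^2 - d*y^2
= 24^2 - 21*10^2
= 576 - 2100
= -1524

-1524


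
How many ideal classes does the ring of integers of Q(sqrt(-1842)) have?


K = Q(sqrt(-1842)). d mod 4 = 2, so D = disc(K) = 4d = -7368
h(K) equals the number of primitive reduced positive-definite forms (a, b, c) = a*x^2 + b*x*y + c*y^2 with b^2 - 4ac = D,
where reduced means |b| <= a <= c, with b >= 0 whenever |b| = a or a = c, and primitive means gcd(a, b, c) = 1.
Reduced forces 3a^2 <= |D| = 7368, so 1 <= a <= 49; b must have the parity of D, and c = (b^2 - D)/(4a) must be an integer >= a.
Enumerate a = 1..49, b in [-a, a]:
  a=1: (1, 0, 1842)  [1]
  a=2: (2, 0, 921)  [1]
  a=3: (3, 0, 614)  [1]
  a=4..5: none
  a=6: (6, 0, 307)  [1]
  a=7..12: none
  a=13: (13, -4, 142), (13, 4, 142)  [2]
  a=14..18: none
  a=19: (19, -2, 97), (19, 2, 97)  [2]
  a=20..25: none
  a=26: (26, -4, 71), (26, 4, 71)  [2]
  a=27..30: none
  a=31: (31, -14, 61), (31, 14, 61)  [2]
  a=32..37: none
  a=38: (38, -36, 57), (38, 36, 57)  [2]
  a=39: (39, -30, 53), (39, 30, 53)  [2]
  a=40..49: none
Total reduced forms: 1 + 1 + 1 + 1 + 2 + 2 + 2 + 2 + 2 + 2 = 16
h = 16

16


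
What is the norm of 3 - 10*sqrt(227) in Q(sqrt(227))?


N(a + b*sqrt(d)) = a^2 - d*b^2
= (3)^2 - (227)*(-10)^2
= 9 - 22700
= -22691

-22691


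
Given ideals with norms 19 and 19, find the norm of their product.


N(IJ) = N(I) * N(J)
= 19 * 19
= 361

361


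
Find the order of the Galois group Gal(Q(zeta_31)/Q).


|Gal(Q(zeta_31)/Q)| = phi(31)
= 30

30


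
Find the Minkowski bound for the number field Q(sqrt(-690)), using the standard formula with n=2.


d = -690, d mod 4 = 2, so disc(K) = 4d = -2760; |disc(K)| = 2760
Imaginary quadratic field, so n = 2, s = r2 = 1, r1 = 0
M = (n!/n^n) * (4/pi)^s * sqrt(|disc(K)|) = (2!/2^2) * (4/pi)^1 * sqrt(2760)
= 0.5 * 1.273240 * 52.535702
= 33.4453

33.4453


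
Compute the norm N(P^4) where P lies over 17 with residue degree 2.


N(P^a) = p^(a*f)
= 17^(4*2)
= 17^8
= 6975757441

6975757441


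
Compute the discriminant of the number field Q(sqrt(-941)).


For K = Q(sqrt(d)) with d squarefree: disc(K) = d if d = 1 mod 4, and disc(K) = 4d if d = 2 or 3 mod 4.
Here d = -941, and d mod 4 = 3.
d = 3 mod 4, not 1 (O_K = Z[sqrt(d)]), so disc(K) = 4d = 4 * (-941) = -3764

-3764


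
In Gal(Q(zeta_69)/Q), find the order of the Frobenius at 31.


The Frobenius at p in Gal(Q(zeta_n)/Q) = (Z/nZ)* is the class of p, so its order is ord_69(31), the smallest k >= 1 with 31^k = 1 mod 69.
n = 69 = 3 * 23, phi(69) = 44; the order divides phi(n).
Divisors of 44: 1, 2, 4, 11, 22, 44
Repeated squaring mod 69: 31^1 = 31, 31^2 = 64, 31^4 = 25, 31^8 = 4, 31^16 = 16, 31^32 = 49
Test divisors in increasing order:
  k=1: 31^1 = 31 mod 69
  k=2: 31^2 = 64 mod 69
  k=4: 31^4 = 25 mod 69
  k=11: 31^11 = 4 * 64 * 31 = 1 mod 69  <- first divisor giving 1
Order = 11

11


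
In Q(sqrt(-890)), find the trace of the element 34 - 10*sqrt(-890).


Tr(a + b*sqrt(d)) = (a + b*sqrt(d)) + (a - b*sqrt(d)) = 2a
= 2 * (34)
= 68

68


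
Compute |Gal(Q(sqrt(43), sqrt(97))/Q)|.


The 2 square roots of distinct primes are multiplicatively independent over Q,
so [K:Q] = 2^2 and Gal(K/Q) is isomorphic to (Z/2Z)^2.
|Gal| = 2^2 = 4

4


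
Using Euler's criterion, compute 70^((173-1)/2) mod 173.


p = 173 is prime and the exponent is (p-1)/2 = 86, so by Euler's criterion 70^86 = (70/173) = +1 or -1 mod 173.
Compute by square-and-multiply:
  86 = 64 + 16 + 4 + 2 (binary 1010110)
  Repeated squaring mod 173: 70^1 = 70, 70^2 = 56, 70^4 = 22, 70^8 = 138, 70^16 = 14, 70^32 = 23, 70^64 = 10
  70^86 = 70^64 * 70^16 * 70^4 * 70^2 = 10 * 14 * 22 * 56 mod 173
    10 * 14 = 140 = 140 mod 173
    140 * 22 = 3080 = 139 mod 173
    139 * 56 = 7784 = 172 mod 173
  70^86 = 172 mod 173
Result 172 = p - 1 = -1 mod 173: 70 is a quadratic non-residue mod 173. As a residue in [0, p-1] the value is 172.
70^86 mod 173 = 172

172


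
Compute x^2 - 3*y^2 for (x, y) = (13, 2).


x^2 - d*y^2
= 13^2 - 3*2^2
= 169 - 12
= 157

157


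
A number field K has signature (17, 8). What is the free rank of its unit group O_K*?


By Dirichlet's unit theorem:
rank = r1 + r2 - 1
= 17 + 8 - 1
= 24

24


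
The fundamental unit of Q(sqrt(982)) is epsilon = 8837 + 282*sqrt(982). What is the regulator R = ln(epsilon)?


epsilon = 8837 + 282*sqrt(982)
= 17673.9999
R = ln(17673.9999)
= 9.7798

9.7798


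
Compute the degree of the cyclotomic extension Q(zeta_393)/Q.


The degree equals Euler's totient phi(393).
393 = 3 * 131
phi(393) = 260

260


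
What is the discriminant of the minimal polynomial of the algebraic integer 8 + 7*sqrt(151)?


The element 8 + 7*sqrt(151) has minimal polynomial:
x^2 - 16*x - 7335
Discriminant = (-16)^2 - 4*(-7335)
= 256 + 29340
= 29596

29596


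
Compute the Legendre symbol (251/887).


p = 887 is prime, so compute (251/887) with the reciprocity algorithm (Jacobi-symbol steps: pull out 2s via (2/n), flip via reciprocity, reduce):
  reciprocity: (251/887) -> -(887/251)
  reduce: (134/251)
  pull out 2: (2/251) = -1  (since 251 mod 8 = 3)
  reciprocity: (67/251) -> -(251/67)
  reduce: (50/67)
  pull out 2: (2/67) = -1  (since 67 mod 8 = 3)
  reciprocity: (25/67) -> +(67/25)
  reduce: (17/25)
  reciprocity: (17/25) -> +(25/17)
  reduce: (8/17)
  pull out 2: (2/17) = +1  (since 17 mod 8 = 1)
  pull out 2: (2/17) = +1  (since 17 mod 8 = 1)
  pull out 2: (2/17) = +1  (since 17 mod 8 = 1)
  (1/17) = 1
Product of signs = 1
(251/887) = 1

1


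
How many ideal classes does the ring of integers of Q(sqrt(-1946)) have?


K = Q(sqrt(-1946)). d mod 4 = 2, so D = disc(K) = 4d = -7784
h(K) equals the number of primitive reduced positive-definite forms (a, b, c) = a*x^2 + b*x*y + c*y^2 with b^2 - 4ac = D,
where reduced means |b| <= a <= c, with b >= 0 whenever |b| = a or a = c, and primitive means gcd(a, b, c) = 1.
Reduced forces 3a^2 <= |D| = 7784, so 1 <= a <= 50; b must have the parity of D, and c = (b^2 - D)/(4a) must be an integer >= a.
Enumerate a = 1..50, b in [-a, a]:
  a=1: (1, 0, 1946)  [1]
  a=2: (2, 0, 973)  [1]
  a=3: (3, -2, 649), (3, 2, 649)  [2]
  a=4: none
  a=5: (5, -4, 390), (5, 4, 390)  [2]
  a=6: (6, -4, 325), (6, 4, 325)  [2]
  a=7: (7, 0, 278)  [1]
  a=8: none
  a=9: (9, -8, 218), (9, 8, 218)  [2]
  a=10: (10, -4, 195), (10, 4, 195)  [2]
  a=11: (11, -2, 177), (11, 2, 177)  [2]
  a=12: none
  a=13: (13, -4, 150), (13, 4, 150)  [2]
  a=14: (14, 0, 139)  [1]
  a=15: (15, -14, 133), (15, -4, 130), (15, 4, 130), (15, 14, 133)  [4]
  a=16: none
  a=17: (17, -6, 115), (17, 6, 115)  [2]
  a=18: (18, -8, 109), (18, 8, 109)  [2]
  a=19: (19, -14, 105), (19, 14, 105)  [2]
  a=20: none
  a=21: (21, -14, 95), (21, 14, 95)  [2]
  a=22: (22, -20, 93), (22, 20, 93)  [2]
  a=23: (23, -6, 85), (23, 6, 85)  [2]
  a=24: none
  a=25: (25, -4, 78), (25, 4, 78)  [2]
  a=26: (26, -4, 75), (26, 4, 75)  [2]
  a=27: (27, -10, 73), (27, 10, 73)  [2]
  a=28..29: none
  a=30: (30, -16, 67), (30, -4, 65), (30, 4, 65), (30, 16, 67)  [4]
  a=31: (31, -20, 66), (31, 20, 66)  [2]
  a=32: none
  a=33: (33, -20, 62), (33, -2, 59), (33, 2, 59), (33, 20, 62)  [4]
  a=34: (34, -28, 63), (34, 28, 63)  [2]
  a=35: (35, -14, 57), (35, 14, 57)  [2]
  a=36..37: none
  a=38: (38, -24, 55), (38, 24, 55)  [2]
  a=39: (39, -22, 53), (39, -4, 50), (39, 4, 50), (39, 22, 53)  [4]
  a=40..41: none
  a=42: (42, -28, 51), (42, 28, 51)  [2]
  a=43..44: none
  a=45: (45, -44, 54), (45, -26, 47), (45, 26, 47), (45, 44, 54)  [4]
  a=46: (46, -40, 51), (46, 40, 51)  [2]
  a=47..50: none
Total reduced forms: 1 + 1 + 2 + 2 + 2 + 1 + 2 + 2 + 2 + 2 + 1 + 4 + 2 + 2 + 2 + 2 + 2 + 2 + 2 + 2 + 2 + 4 + 2 + 4 + 2 + 2 + 2 + 4 + 2 + 4 + 2 = 68
h = 68

68


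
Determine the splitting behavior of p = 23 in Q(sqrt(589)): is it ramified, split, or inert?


K = Q(sqrt(589)). Since d mod 4 = 1, disc(K) = 589.
Check p | disc: 589 mod 23 = 14.
p does not divide disc. Compute Legendre symbol (d/p):
14^((23-1)/2) mod 23 = -1
(d/p) = -1, so p is inert: (p) stays prime with e=1, f=2, g=1.
Therefore p is inert.

inert


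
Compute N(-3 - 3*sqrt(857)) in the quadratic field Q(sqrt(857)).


N(a + b*sqrt(d)) = a^2 - d*b^2
= (-3)^2 - (857)*(-3)^2
= 9 - 7713
= -7704

-7704


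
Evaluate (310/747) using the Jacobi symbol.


Compute (310/747) via quadratic reciprocity:
  pull out 2: (2/747) = -1  (since 747 mod 8 = 3)
  reciprocity: (155/747) -> -(747/155)
  reduce: (127/155)
  reciprocity: (127/155) -> -(155/127)
  reduce: (28/127)
  pull out 2: (2/127) = +1  (since 127 mod 8 = 7)
  pull out 2: (2/127) = +1  (since 127 mod 8 = 7)
  reciprocity: (7/127) -> -(127/7)
  reduce: (1/7)
  (1/7) = 1
Product of signs = 1

1


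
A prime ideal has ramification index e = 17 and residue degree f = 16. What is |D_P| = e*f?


|D_P| = e * f
= 17 * 16
= 272

272


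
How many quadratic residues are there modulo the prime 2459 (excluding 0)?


For prime p, the number of non-zero quadratic residues is (p-1)/2.
= (2459-1)/2
= 1229

1229


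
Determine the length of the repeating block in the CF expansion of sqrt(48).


Run the CF algorithm for sqrt(48).
a_0 = floor(sqrt(48)) = 6; set m_0=0, q_0=1.
Recurrence: m' = q*a - m,  q' = (d - m'^2)/q,  a' = floor((a_0 + m')/q').
  step 1: m=6, q=12, a=1
  step 2: m=6, q=1, a=12
a_2 = 2*a_0 = 12, so the period closes here.
sqrt(48) = [6; 1, 12]
Period length = 2

2


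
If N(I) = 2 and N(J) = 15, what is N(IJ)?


N(IJ) = N(I) * N(J)
= 2 * 15
= 30

30


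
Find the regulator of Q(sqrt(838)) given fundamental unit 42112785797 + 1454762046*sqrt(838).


epsilon = 42112785797 + 1454762046*sqrt(838)
= 8.4226e+10
R = ln(8.4226e+10)
= 25.1568

25.1568


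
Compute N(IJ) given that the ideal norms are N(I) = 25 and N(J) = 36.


N(IJ) = N(I) * N(J)
= 25 * 36
= 900

900


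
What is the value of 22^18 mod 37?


p = 37 is prime and the exponent is (p-1)/2 = 18, so by Euler's criterion 22^18 = (22/37) = +1 or -1 mod 37.
Compute by square-and-multiply:
  18 = 16 + 2 (binary 10010)
  Repeated squaring mod 37: 22^1 = 22, 22^2 = 3, 22^4 = 9, 22^8 = 7, 22^16 = 12
  22^18 = 22^16 * 22^2 = 12 * 3 mod 37
    12 * 3 = 36 = 36 mod 37
  22^18 = 36 mod 37
Result 36 = p - 1 = -1 mod 37: 22 is a quadratic non-residue mod 37. As a residue in [0, p-1] the value is 36.
22^18 mod 37 = 36

36


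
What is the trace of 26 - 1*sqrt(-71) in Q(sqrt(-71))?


Tr(a + b*sqrt(d)) = (a + b*sqrt(d)) + (a - b*sqrt(d)) = 2a
= 2 * (26)
= 52

52


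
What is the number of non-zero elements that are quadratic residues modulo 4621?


For prime p, the number of non-zero quadratic residues is (p-1)/2.
= (4621-1)/2
= 2310

2310


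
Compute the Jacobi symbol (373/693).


Compute (373/693) via quadratic reciprocity:
  reciprocity: (373/693) -> +(693/373)
  reduce: (320/373)
  pull out 2: (2/373) = -1  (since 373 mod 8 = 5)
  pull out 2: (2/373) = -1  (since 373 mod 8 = 5)
  pull out 2: (2/373) = -1  (since 373 mod 8 = 5)
  pull out 2: (2/373) = -1  (since 373 mod 8 = 5)
  pull out 2: (2/373) = -1  (since 373 mod 8 = 5)
  pull out 2: (2/373) = -1  (since 373 mod 8 = 5)
  reciprocity: (5/373) -> +(373/5)
  reduce: (3/5)
  reciprocity: (3/5) -> +(5/3)
  reduce: (2/3)
  pull out 2: (2/3) = -1  (since 3 mod 8 = 3)
  (1/3) = 1
Product of signs = -1

-1


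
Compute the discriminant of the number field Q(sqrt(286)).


For K = Q(sqrt(d)) with d squarefree: disc(K) = d if d = 1 mod 4, and disc(K) = 4d if d = 2 or 3 mod 4.
Here d = 286, and d mod 4 = 2.
d = 2 mod 4, not 1 (O_K = Z[sqrt(d)]), so disc(K) = 4d = 4 * (286) = 1144

1144


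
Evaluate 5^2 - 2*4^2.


x^2 - d*y^2
= 5^2 - 2*4^2
= 25 - 32
= -7

-7


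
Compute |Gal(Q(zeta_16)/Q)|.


|Gal(Q(zeta_16)/Q)| = phi(16)
= 8

8


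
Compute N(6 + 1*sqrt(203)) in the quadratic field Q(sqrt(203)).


N(a + b*sqrt(d)) = a^2 - d*b^2
= (6)^2 - (203)*(1)^2
= 36 - 203
= -167

-167


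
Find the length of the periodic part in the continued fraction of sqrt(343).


Run the CF algorithm for sqrt(343).
a_0 = floor(sqrt(343)) = 18; set m_0=0, q_0=1.
Recurrence: m' = q*a - m,  q' = (d - m'^2)/q,  a' = floor((a_0 + m')/q').
  step 1: m=18, q=19, a=1
  step 2: m=1, q=18, a=1
  step 3: m=17, q=3, a=11
  step 4: m=16, q=29, a=1
  step 5: m=13, q=6, a=5
  step 6: m=17, q=9, a=3
  step 7: m=10, q=27, a=1
  step 8: m=17, q=2, a=17
  step 9: m=17, q=27, a=1
  step 10: m=10, q=9, a=3
  step 11: m=17, q=6, a=5
  step 12: m=13, q=29, a=1
  step 13: m=16, q=3, a=11
  step 14: m=17, q=18, a=1
  step 15: m=1, q=19, a=1
  step 16: m=18, q=1, a=36
a_16 = 2*a_0 = 36, so the period closes here.
sqrt(343) = [18; 1, 1, 11, 1, 5, 3, 1, 17, 1, 3, 5, 1, 11, 1, 1, 36]
Period length = 16

16


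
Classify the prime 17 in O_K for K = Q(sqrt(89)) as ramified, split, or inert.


K = Q(sqrt(89)). Since d mod 4 = 1, disc(K) = 89.
Check p | disc: 89 mod 17 = 4.
p does not divide disc. Compute Legendre symbol (d/p):
4^((17-1)/2) mod 17 = 1
(d/p) = 1, so p splits: (p) = P*P' with e=1, f=1, g=2.
Therefore p is split.

split


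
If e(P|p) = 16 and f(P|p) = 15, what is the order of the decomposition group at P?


|D_P| = e * f
= 16 * 15
= 240

240


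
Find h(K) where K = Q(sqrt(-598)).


K = Q(sqrt(-598)). d mod 4 = 2, so D = disc(K) = 4d = -2392
h(K) equals the number of primitive reduced positive-definite forms (a, b, c) = a*x^2 + b*x*y + c*y^2 with b^2 - 4ac = D,
where reduced means |b| <= a <= c, with b >= 0 whenever |b| = a or a = c, and primitive means gcd(a, b, c) = 1.
Reduced forces 3a^2 <= |D| = 2392, so 1 <= a <= 28; b must have the parity of D, and c = (b^2 - D)/(4a) must be an integer >= a.
Enumerate a = 1..28, b in [-a, a]:
  a=1: (1, 0, 598)  [1]
  a=2: (2, 0, 299)  [1]
  a=3..6: none
  a=7: (7, -4, 86), (7, 4, 86)  [2]
  a=8..12: none
  a=13: (13, 0, 46)  [1]
  a=14: (14, -4, 43), (14, 4, 43)  [2]
  a=15..22: none
  a=23: (23, 0, 26)  [1]
  a=24..28: none
Total reduced forms: 1 + 1 + 2 + 1 + 2 + 1 = 8
h = 8

8


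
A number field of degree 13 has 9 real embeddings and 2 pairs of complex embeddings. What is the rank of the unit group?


By Dirichlet's unit theorem:
rank = r1 + r2 - 1
= 9 + 2 - 1
= 10

10


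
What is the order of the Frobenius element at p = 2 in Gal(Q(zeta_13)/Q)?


The Frobenius at p in Gal(Q(zeta_n)/Q) = (Z/nZ)* is the class of p, so its order is ord_13(2), the smallest k >= 1 with 2^k = 1 mod 13.
n = 13 = 13, phi(13) = 12; the order divides phi(n).
Divisors of 12: 1, 2, 3, 4, 6, 12
Repeated squaring mod 13: 2^1 = 2, 2^2 = 4, 2^4 = 3, 2^8 = 9
Test divisors in increasing order:
  k=1: 2^1 = 2 mod 13
  k=2: 2^2 = 4 mod 13
  k=3: 2^3 = 4 * 2 = 8 mod 13
  k=4: 2^4 = 3 mod 13
  k=6: 2^6 = 3 * 4 = 12 mod 13
  k=12: 2^12 = 9 * 3 = 1 mod 13  <- first divisor giving 1
Order = 12

12


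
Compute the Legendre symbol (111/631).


p = 631 is prime, so compute (111/631) with the reciprocity algorithm (Jacobi-symbol steps: pull out 2s via (2/n), flip via reciprocity, reduce):
  reciprocity: (111/631) -> -(631/111)
  reduce: (76/111)
  pull out 2: (2/111) = +1  (since 111 mod 8 = 7)
  pull out 2: (2/111) = +1  (since 111 mod 8 = 7)
  reciprocity: (19/111) -> -(111/19)
  reduce: (16/19)
  pull out 2: (2/19) = -1  (since 19 mod 8 = 3)
  pull out 2: (2/19) = -1  (since 19 mod 8 = 3)
  pull out 2: (2/19) = -1  (since 19 mod 8 = 3)
  pull out 2: (2/19) = -1  (since 19 mod 8 = 3)
  (1/19) = 1
Product of signs = 1
(111/631) = 1

1


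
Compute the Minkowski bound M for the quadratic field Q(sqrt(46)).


d = 46, d mod 4 = 2, so disc(K) = 4d = 184; |disc(K)| = 184
Real quadratic field, so n = 2, s = r2 = 0, r1 = 2
M = (n!/n^n) * (4/pi)^s * sqrt(|disc(K)|) = (2!/2^2) * (4/pi)^0 * sqrt(184)
= 0.5 * 1.000000 * 13.564660
= 6.7823

6.7823


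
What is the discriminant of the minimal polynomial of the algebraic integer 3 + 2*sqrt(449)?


The element 3 + 2*sqrt(449) has minimal polynomial:
x^2 - 6*x - 1787
Discriminant = (-6)^2 - 4*(-1787)
= 36 + 7148
= 7184

7184


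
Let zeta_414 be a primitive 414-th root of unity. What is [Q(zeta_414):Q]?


The degree equals Euler's totient phi(414).
414 = 2 * 3^2 * 23
phi(414) = 132

132


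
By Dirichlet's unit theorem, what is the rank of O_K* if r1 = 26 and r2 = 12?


By Dirichlet's unit theorem:
rank = r1 + r2 - 1
= 26 + 12 - 1
= 37

37


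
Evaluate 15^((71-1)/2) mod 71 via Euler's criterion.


p = 71 is prime and the exponent is (p-1)/2 = 35, so by Euler's criterion 15^35 = (15/71) = +1 or -1 mod 71.
Compute by square-and-multiply:
  35 = 32 + 2 + 1 (binary 100011)
  Repeated squaring mod 71: 15^1 = 15, 15^2 = 12, 15^4 = 2, 15^8 = 4, 15^16 = 16, 15^32 = 43
  15^35 = 15^32 * 15^2 * 15^1 = 43 * 12 * 15 mod 71
    43 * 12 = 516 = 19 mod 71
    19 * 15 = 285 = 1 mod 71
  15^35 = 1 mod 71
Result 1: 15 is a quadratic residue mod 71.
15^35 mod 71 = 1

1


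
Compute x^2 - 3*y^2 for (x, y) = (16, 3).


x^2 - d*y^2
= 16^2 - 3*3^2
= 256 - 27
= 229

229


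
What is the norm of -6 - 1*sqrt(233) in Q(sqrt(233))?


N(a + b*sqrt(d)) = a^2 - d*b^2
= (-6)^2 - (233)*(-1)^2
= 36 - 233
= -197

-197


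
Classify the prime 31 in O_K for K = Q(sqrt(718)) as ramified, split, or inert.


K = Q(sqrt(718)). Since d mod 4 = 2, disc(K) = 2872.
Check p | disc: 2872 mod 31 = 20.
p does not divide disc. Compute Legendre symbol (d/p):
5^((31-1)/2) mod 31 = 1
(d/p) = 1, so p splits: (p) = P*P' with e=1, f=1, g=2.
Therefore p is split.

split


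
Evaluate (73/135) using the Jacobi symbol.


Compute (73/135) via quadratic reciprocity:
  reciprocity: (73/135) -> +(135/73)
  reduce: (62/73)
  pull out 2: (2/73) = +1  (since 73 mod 8 = 1)
  reciprocity: (31/73) -> +(73/31)
  reduce: (11/31)
  reciprocity: (11/31) -> -(31/11)
  reduce: (9/11)
  reciprocity: (9/11) -> +(11/9)
  reduce: (2/9)
  pull out 2: (2/9) = +1  (since 9 mod 8 = 1)
  (1/9) = 1
Product of signs = -1

-1


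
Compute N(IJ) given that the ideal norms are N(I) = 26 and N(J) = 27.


N(IJ) = N(I) * N(J)
= 26 * 27
= 702

702


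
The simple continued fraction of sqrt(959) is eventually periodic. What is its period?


Run the CF algorithm for sqrt(959).
a_0 = floor(sqrt(959)) = 30; set m_0=0, q_0=1.
Recurrence: m' = q*a - m,  q' = (d - m'^2)/q,  a' = floor((a_0 + m')/q').
  step 1: m=30, q=59, a=1
  step 2: m=29, q=2, a=29
  step 3: m=29, q=59, a=1
  step 4: m=30, q=1, a=60
a_4 = 2*a_0 = 60, so the period closes here.
sqrt(959) = [30; 1, 29, 1, 60]
Period length = 4

4


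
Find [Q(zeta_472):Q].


The degree equals Euler's totient phi(472).
472 = 2^3 * 59
phi(472) = 232

232


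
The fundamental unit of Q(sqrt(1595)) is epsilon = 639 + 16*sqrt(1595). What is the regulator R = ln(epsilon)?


epsilon = 639 + 16*sqrt(1595)
= 1277.9992
R = ln(1277.9992)
= 7.1531

7.1531


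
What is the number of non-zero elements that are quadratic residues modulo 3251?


For prime p, the number of non-zero quadratic residues is (p-1)/2.
= (3251-1)/2
= 1625

1625


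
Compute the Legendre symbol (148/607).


p = 607 is prime, so compute (148/607) with the reciprocity algorithm (Jacobi-symbol steps: pull out 2s via (2/n), flip via reciprocity, reduce):
  pull out 2: (2/607) = +1  (since 607 mod 8 = 7)
  pull out 2: (2/607) = +1  (since 607 mod 8 = 7)
  reciprocity: (37/607) -> +(607/37)
  reduce: (15/37)
  reciprocity: (15/37) -> +(37/15)
  reduce: (7/15)
  reciprocity: (7/15) -> -(15/7)
  reduce: (1/7)
  (1/7) = 1
Product of signs = -1
(148/607) = -1

-1


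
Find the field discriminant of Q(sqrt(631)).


For K = Q(sqrt(d)) with d squarefree: disc(K) = d if d = 1 mod 4, and disc(K) = 4d if d = 2 or 3 mod 4.
Here d = 631, and d mod 4 = 3.
d = 3 mod 4, not 1 (O_K = Z[sqrt(d)]), so disc(K) = 4d = 4 * (631) = 2524

2524


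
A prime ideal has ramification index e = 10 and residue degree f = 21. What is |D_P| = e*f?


|D_P| = e * f
= 10 * 21
= 210

210


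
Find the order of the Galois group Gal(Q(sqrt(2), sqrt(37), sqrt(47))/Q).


The 3 square roots of distinct primes are multiplicatively independent over Q,
so [K:Q] = 2^3 and Gal(K/Q) is isomorphic to (Z/2Z)^3.
|Gal| = 2^3 = 8

8


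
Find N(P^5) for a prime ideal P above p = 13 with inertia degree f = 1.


N(P^a) = p^(a*f)
= 13^(5*1)
= 13^5
= 371293

371293


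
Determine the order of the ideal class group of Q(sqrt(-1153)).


K = Q(sqrt(-1153)). d mod 4 = 3, so D = disc(K) = 4d = -4612
h(K) equals the number of primitive reduced positive-definite forms (a, b, c) = a*x^2 + b*x*y + c*y^2 with b^2 - 4ac = D,
where reduced means |b| <= a <= c, with b >= 0 whenever |b| = a or a = c, and primitive means gcd(a, b, c) = 1.
Reduced forces 3a^2 <= |D| = 4612, so 1 <= a <= 39; b must have the parity of D, and c = (b^2 - D)/(4a) must be an integer >= a.
Enumerate a = 1..39, b in [-a, a]:
  a=1: (1, 0, 1153)  [1]
  a=2: (2, 2, 577)  [1]
  a=3..6: none
  a=7: (7, -6, 166), (7, 6, 166)  [2]
  a=8..12: none
  a=13: (13, -4, 89), (13, 4, 89)  [2]
  a=14: (14, -6, 83), (14, 6, 83)  [2]
  a=15..18: none
  a=19: (19, -10, 62), (19, 10, 62)  [2]
  a=20..25: none
  a=26: (26, -22, 49), (26, 22, 49)  [2]
  a=27..28: none
  a=29: (29, -12, 41), (29, 12, 41)  [2]
  a=30: none
  a=31: (31, -10, 38), (31, 10, 38)  [2]
  a=32..39: none
Total reduced forms: 1 + 1 + 2 + 2 + 2 + 2 + 2 + 2 + 2 = 16
h = 16

16


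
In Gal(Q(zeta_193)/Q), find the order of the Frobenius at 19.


The Frobenius at p in Gal(Q(zeta_n)/Q) = (Z/nZ)* is the class of p, so its order is ord_193(19), the smallest k >= 1 with 19^k = 1 mod 193.
n = 193 = 193, phi(193) = 192; the order divides phi(n).
Divisors of 192: 1, 2, 3, 4, 6, 8, 12, 16, 24, 32, 48, 64, 96, 192
Repeated squaring mod 193: 19^1 = 19, 19^2 = 168, 19^4 = 46, 19^8 = 186, 19^16 = 49, 19^32 = 85, 19^64 = 84, 19^128 = 108
Test divisors in increasing order:
  k=1: 19^1 = 19 mod 193
  k=2: 19^2 = 168 mod 193
  k=3: 19^3 = 168 * 19 = 104 mod 193
  k=4: 19^4 = 46 mod 193
  k=6: 19^6 = 46 * 168 = 8 mod 193
  k=8: 19^8 = 186 mod 193
  k=12: 19^12 = 186 * 46 = 64 mod 193
  k=16: 19^16 = 49 mod 193
  k=24: 19^24 = 49 * 186 = 43 mod 193
  k=32: 19^32 = 85 mod 193
  k=48: 19^48 = 85 * 49 = 112 mod 193
  k=64: 19^64 = 84 mod 193
  k=96: 19^96 = 84 * 85 = 192 mod 193
  k=192: 19^192 = 108 * 84 = 1 mod 193  <- first divisor giving 1
Order = 192

192


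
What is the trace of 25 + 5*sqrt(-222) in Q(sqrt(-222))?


Tr(a + b*sqrt(d)) = (a + b*sqrt(d)) + (a - b*sqrt(d)) = 2a
= 2 * (25)
= 50

50


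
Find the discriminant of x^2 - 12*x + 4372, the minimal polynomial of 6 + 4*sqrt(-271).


The element 6 + 4*sqrt(-271) has minimal polynomial:
x^2 - 12*x + 4372
Discriminant = (-12)^2 - 4*(4372)
= 144 - 17488
= -17344

-17344


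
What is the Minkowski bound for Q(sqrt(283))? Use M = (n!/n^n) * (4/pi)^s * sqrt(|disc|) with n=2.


d = 283, d mod 4 = 3, so disc(K) = 4d = 1132; |disc(K)| = 1132
Real quadratic field, so n = 2, s = r2 = 0, r1 = 2
M = (n!/n^n) * (4/pi)^s * sqrt(|disc(K)|) = (2!/2^2) * (4/pi)^0 * sqrt(1132)
= 0.5 * 1.000000 * 33.645208
= 16.8226

16.8226


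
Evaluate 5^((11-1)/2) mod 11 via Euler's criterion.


p = 11 is prime and the exponent is (p-1)/2 = 5, so by Euler's criterion 5^5 = (5/11) = +1 or -1 mod 11.
Compute by square-and-multiply:
  5 = 4 + 1 (binary 101)
  Repeated squaring mod 11: 5^1 = 5, 5^2 = 3, 5^4 = 9
  5^5 = 5^4 * 5^1 = 9 * 5 mod 11
    9 * 5 = 45 = 1 mod 11
  5^5 = 1 mod 11
Result 1: 5 is a quadratic residue mod 11.
5^5 mod 11 = 1

1


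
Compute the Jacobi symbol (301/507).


Compute (301/507) via quadratic reciprocity:
  reciprocity: (301/507) -> +(507/301)
  reduce: (206/301)
  pull out 2: (2/301) = -1  (since 301 mod 8 = 5)
  reciprocity: (103/301) -> +(301/103)
  reduce: (95/103)
  reciprocity: (95/103) -> -(103/95)
  reduce: (8/95)
  pull out 2: (2/95) = +1  (since 95 mod 8 = 7)
  pull out 2: (2/95) = +1  (since 95 mod 8 = 7)
  pull out 2: (2/95) = +1  (since 95 mod 8 = 7)
  (1/95) = 1
Product of signs = 1

1


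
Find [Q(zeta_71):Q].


The degree equals Euler's totient phi(71).
71 = 71
phi(71) = 70

70


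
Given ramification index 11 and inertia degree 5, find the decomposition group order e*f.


|D_P| = e * f
= 11 * 5
= 55

55


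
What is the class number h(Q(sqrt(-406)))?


K = Q(sqrt(-406)). d mod 4 = 2, so D = disc(K) = 4d = -1624
h(K) equals the number of primitive reduced positive-definite forms (a, b, c) = a*x^2 + b*x*y + c*y^2 with b^2 - 4ac = D,
where reduced means |b| <= a <= c, with b >= 0 whenever |b| = a or a = c, and primitive means gcd(a, b, c) = 1.
Reduced forces 3a^2 <= |D| = 1624, so 1 <= a <= 23; b must have the parity of D, and c = (b^2 - D)/(4a) must be an integer >= a.
Enumerate a = 1..23, b in [-a, a]:
  a=1: (1, 0, 406)  [1]
  a=2: (2, 0, 203)  [1]
  a=3..4: none
  a=5: (5, -4, 82), (5, 4, 82)  [2]
  a=6: none
  a=7: (7, 0, 58)  [1]
  a=8..9: none
  a=10: (10, -4, 41), (10, 4, 41)  [2]
  a=11: (11, -2, 37), (11, 2, 37)  [2]
  a=12: none
  a=13: (13, -12, 34), (13, 12, 34)  [2]
  a=14: (14, 0, 29)  [1]
  a=15..16: none
  a=17: (17, -12, 26), (17, 12, 26)  [2]
  a=18..21: none
  a=22: (22, -20, 23), (22, 20, 23)  [2]
  a=23: none
Total reduced forms: 1 + 1 + 2 + 1 + 2 + 2 + 2 + 1 + 2 + 2 = 16
h = 16

16


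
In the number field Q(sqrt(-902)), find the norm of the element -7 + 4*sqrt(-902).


N(a + b*sqrt(d)) = a^2 - d*b^2
= (-7)^2 - (-902)*(4)^2
= 49 + 14432
= 14481

14481


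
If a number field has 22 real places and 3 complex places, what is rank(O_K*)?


By Dirichlet's unit theorem:
rank = r1 + r2 - 1
= 22 + 3 - 1
= 24

24


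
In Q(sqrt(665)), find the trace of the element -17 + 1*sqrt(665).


Tr(a + b*sqrt(d)) = (a + b*sqrt(d)) + (a - b*sqrt(d)) = 2a
= 2 * (-17)
= -34

-34


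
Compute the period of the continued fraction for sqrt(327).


Run the CF algorithm for sqrt(327).
a_0 = floor(sqrt(327)) = 18; set m_0=0, q_0=1.
Recurrence: m' = q*a - m,  q' = (d - m'^2)/q,  a' = floor((a_0 + m')/q').
  step 1: m=18, q=3, a=12
  step 2: m=18, q=1, a=36
a_2 = 2*a_0 = 36, so the period closes here.
sqrt(327) = [18; 12, 36]
Period length = 2

2


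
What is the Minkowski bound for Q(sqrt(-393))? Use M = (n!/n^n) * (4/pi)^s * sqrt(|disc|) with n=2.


d = -393, d mod 4 = 3, so disc(K) = 4d = -1572; |disc(K)| = 1572
Imaginary quadratic field, so n = 2, s = r2 = 1, r1 = 0
M = (n!/n^n) * (4/pi)^s * sqrt(|disc(K)|) = (2!/2^2) * (4/pi)^1 * sqrt(1572)
= 0.5 * 1.273240 * 39.648455
= 25.2410

25.2410


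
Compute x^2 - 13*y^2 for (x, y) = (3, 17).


x^2 - d*y^2
= 3^2 - 13*17^2
= 9 - 3757
= -3748

-3748


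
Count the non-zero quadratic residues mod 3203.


For prime p, the number of non-zero quadratic residues is (p-1)/2.
= (3203-1)/2
= 1601

1601


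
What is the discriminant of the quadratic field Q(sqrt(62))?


For K = Q(sqrt(d)) with d squarefree: disc(K) = d if d = 1 mod 4, and disc(K) = 4d if d = 2 or 3 mod 4.
Here d = 62, and d mod 4 = 2.
d = 2 mod 4, not 1 (O_K = Z[sqrt(d)]), so disc(K) = 4d = 4 * (62) = 248

248


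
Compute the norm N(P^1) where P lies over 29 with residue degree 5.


N(P^a) = p^(a*f)
= 29^(1*5)
= 29^5
= 20511149

20511149


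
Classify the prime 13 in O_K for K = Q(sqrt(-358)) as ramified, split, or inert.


K = Q(sqrt(-358)). Since d mod 4 = 2, disc(K) = -1432.
Check p | disc: -1432 mod 13 = 11.
p does not divide disc. Compute Legendre symbol (d/p):
6^((13-1)/2) mod 13 = -1
(d/p) = -1, so p is inert: (p) stays prime with e=1, f=2, g=1.
Therefore p is inert.

inert


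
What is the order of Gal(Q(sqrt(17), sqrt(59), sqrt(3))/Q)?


The 3 square roots of distinct primes are multiplicatively independent over Q,
so [K:Q] = 2^3 and Gal(K/Q) is isomorphic to (Z/2Z)^3.
|Gal| = 2^3 = 8

8


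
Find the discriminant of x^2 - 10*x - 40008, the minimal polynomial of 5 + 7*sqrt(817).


The element 5 + 7*sqrt(817) has minimal polynomial:
x^2 - 10*x - 40008
Discriminant = (-10)^2 - 4*(-40008)
= 100 + 160032
= 160132

160132


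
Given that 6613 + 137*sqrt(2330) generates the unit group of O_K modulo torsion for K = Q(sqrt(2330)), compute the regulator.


epsilon = 6613 + 137*sqrt(2330)
= 13226.0001
R = ln(13226.0001)
= 9.4899

9.4899


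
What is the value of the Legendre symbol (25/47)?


p = 47 is prime, so compute (25/47) with the reciprocity algorithm (Jacobi-symbol steps: pull out 2s via (2/n), flip via reciprocity, reduce):
  reciprocity: (25/47) -> +(47/25)
  reduce: (22/25)
  pull out 2: (2/25) = +1  (since 25 mod 8 = 1)
  reciprocity: (11/25) -> +(25/11)
  reduce: (3/11)
  reciprocity: (3/11) -> -(11/3)
  reduce: (2/3)
  pull out 2: (2/3) = -1  (since 3 mod 8 = 3)
  (1/3) = 1
Product of signs = 1
(25/47) = 1

1


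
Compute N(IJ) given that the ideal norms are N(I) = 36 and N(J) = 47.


N(IJ) = N(I) * N(J)
= 36 * 47
= 1692

1692


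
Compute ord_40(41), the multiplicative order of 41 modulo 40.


We want ord_40(41), the smallest k >= 1 with 41^k = 1 mod 40.
n = 40 = 2^3 * 5, phi(40) = 16; the order divides phi(n).
Divisors of 16: 1, 2, 4, 8, 16
Repeated squaring mod 40: 41^1 = 1, 41^2 = 1, 41^4 = 1, 41^8 = 1, 41^16 = 1
Test divisors in increasing order:
  k=1: 41^1 = 1 mod 40  <- first divisor giving 1
Order = 1

1


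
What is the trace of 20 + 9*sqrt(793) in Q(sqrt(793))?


Tr(a + b*sqrt(d)) = (a + b*sqrt(d)) + (a - b*sqrt(d)) = 2a
= 2 * (20)
= 40

40


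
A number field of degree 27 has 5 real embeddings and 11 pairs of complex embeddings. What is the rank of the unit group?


By Dirichlet's unit theorem:
rank = r1 + r2 - 1
= 5 + 11 - 1
= 15

15


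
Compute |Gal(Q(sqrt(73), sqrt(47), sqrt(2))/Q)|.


The 3 square roots of distinct primes are multiplicatively independent over Q,
so [K:Q] = 2^3 and Gal(K/Q) is isomorphic to (Z/2Z)^3.
|Gal| = 2^3 = 8

8


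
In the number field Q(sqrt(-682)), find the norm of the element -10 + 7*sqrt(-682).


N(a + b*sqrt(d)) = a^2 - d*b^2
= (-10)^2 - (-682)*(7)^2
= 100 + 33418
= 33518

33518


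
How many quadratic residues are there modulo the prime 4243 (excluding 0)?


For prime p, the number of non-zero quadratic residues is (p-1)/2.
= (4243-1)/2
= 2121

2121


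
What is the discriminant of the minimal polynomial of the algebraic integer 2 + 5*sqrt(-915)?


The element 2 + 5*sqrt(-915) has minimal polynomial:
x^2 - 4*x + 22879
Discriminant = (-4)^2 - 4*(22879)
= 16 - 91516
= -91500

-91500


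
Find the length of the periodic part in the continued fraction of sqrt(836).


Run the CF algorithm for sqrt(836).
a_0 = floor(sqrt(836)) = 28; set m_0=0, q_0=1.
Recurrence: m' = q*a - m,  q' = (d - m'^2)/q,  a' = floor((a_0 + m')/q').
  step 1: m=28, q=52, a=1
  step 2: m=24, q=5, a=10
  step 3: m=26, q=32, a=1
  step 4: m=6, q=25, a=1
  step 5: m=19, q=19, a=2
  step 6: m=19, q=25, a=1
  step 7: m=6, q=32, a=1
  step 8: m=26, q=5, a=10
  step 9: m=24, q=52, a=1
  step 10: m=28, q=1, a=56
a_10 = 2*a_0 = 56, so the period closes here.
sqrt(836) = [28; 1, 10, 1, 1, 2, 1, 1, 10, 1, 56]
Period length = 10

10


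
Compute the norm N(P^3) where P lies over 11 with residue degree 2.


N(P^a) = p^(a*f)
= 11^(3*2)
= 11^6
= 1771561

1771561


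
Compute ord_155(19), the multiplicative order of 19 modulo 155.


We want ord_155(19), the smallest k >= 1 with 19^k = 1 mod 155.
n = 155 = 5 * 31, phi(155) = 120; the order divides phi(n).
Divisors of 120: 1, 2, 3, 4, 5, 6, 8, 10, 12, 15, 20, 24, 30, 40, 60, 120
Repeated squaring mod 155: 19^1 = 19, 19^2 = 51, 19^4 = 121, 19^8 = 71, 19^16 = 81, 19^32 = 51, 19^64 = 121
Test divisors in increasing order:
  k=1: 19^1 = 19 mod 155
  k=2: 19^2 = 51 mod 155
  k=3: 19^3 = 51 * 19 = 39 mod 155
  k=4: 19^4 = 121 mod 155
  k=5: 19^5 = 121 * 19 = 129 mod 155
  k=6: 19^6 = 121 * 51 = 126 mod 155
  k=8: 19^8 = 71 mod 155
  k=10: 19^10 = 71 * 51 = 56 mod 155
  k=12: 19^12 = 71 * 121 = 66 mod 155
  k=15: 19^15 = 71 * 121 * 51 * 19 = 94 mod 155
  k=20: 19^20 = 81 * 121 = 36 mod 155
  k=24: 19^24 = 81 * 71 = 16 mod 155
  k=30: 19^30 = 81 * 71 * 121 * 51 = 1 mod 155  <- first divisor giving 1
Order = 30

30
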